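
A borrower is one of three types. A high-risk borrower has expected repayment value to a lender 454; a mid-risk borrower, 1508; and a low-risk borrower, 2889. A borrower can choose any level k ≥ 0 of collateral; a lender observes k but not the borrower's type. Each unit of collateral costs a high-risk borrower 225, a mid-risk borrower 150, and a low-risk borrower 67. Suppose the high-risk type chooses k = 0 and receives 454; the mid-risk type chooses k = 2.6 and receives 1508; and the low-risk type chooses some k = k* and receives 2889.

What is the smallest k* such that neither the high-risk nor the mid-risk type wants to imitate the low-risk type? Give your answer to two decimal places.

High-risk type (on-path payoff 454) won't mimic when 454 ≥ 2889 − 225·k*, i.e. k* ≥ 10.82.
Mid-risk type (on-path payoff 1508 − 150×2.6 = 1118) won't mimic when 1118 ≥ 2889 − 150·k*, i.e. k* ≥ 11.81.
Both must hold, so k* = max(10.82, 11.81) = 11.81. The mid-risk type's constraint binds.

11.81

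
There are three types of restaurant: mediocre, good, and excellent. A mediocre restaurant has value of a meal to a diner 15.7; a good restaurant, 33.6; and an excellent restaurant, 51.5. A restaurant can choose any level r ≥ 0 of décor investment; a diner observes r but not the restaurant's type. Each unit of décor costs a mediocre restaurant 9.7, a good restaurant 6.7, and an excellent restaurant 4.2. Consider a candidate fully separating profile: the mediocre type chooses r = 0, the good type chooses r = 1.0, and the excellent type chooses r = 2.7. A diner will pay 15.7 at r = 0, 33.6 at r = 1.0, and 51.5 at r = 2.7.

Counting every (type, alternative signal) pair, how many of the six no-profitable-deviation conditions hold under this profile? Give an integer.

Good (own payoff 33.6 − 6.7×1.0 = 26.9): to r=0 gives 15.7 → no gain ✓; to r=2.7 gives 51.5 − 6.7×2.7 = 33.41 → profitable ✗.
Mediocre (own payoff 15.7): to r=1.0 gives 33.6 − 9.7×1.0 = 23.9 → profitable ✗; to r=2.7 gives 51.5 − 9.7×2.7 = 25.31 → profitable ✗.
Excellent (own payoff 51.5 − 4.2×2.7 = 40.16): to r=0 gives 15.7 → no gain ✓; to r=1.0 gives 33.6 − 4.2×1.0 = 29.4 → no gain ✓.
3 of the 6 constraints hold; not an equilibrium.

3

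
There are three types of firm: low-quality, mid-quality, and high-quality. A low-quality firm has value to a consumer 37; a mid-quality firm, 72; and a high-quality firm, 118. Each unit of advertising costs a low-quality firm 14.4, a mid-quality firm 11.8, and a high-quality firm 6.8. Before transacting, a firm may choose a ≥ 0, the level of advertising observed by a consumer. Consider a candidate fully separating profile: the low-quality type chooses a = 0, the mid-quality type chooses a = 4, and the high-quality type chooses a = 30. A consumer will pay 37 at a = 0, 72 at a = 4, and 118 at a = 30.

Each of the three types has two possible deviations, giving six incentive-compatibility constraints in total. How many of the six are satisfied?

Low-quality (own payoff 37): to a=4 gives 72 − 14.4×4 = 14.4 → no gain ✓; to a=30 gives 118 − 14.4×30 = -314 → no gain ✓.
Mid-quality (own payoff 72 − 11.8×4 = 24.8): to a=0 gives 37 → profitable ✗; to a=30 gives 118 − 11.8×30 = -236 → no gain ✓.
High-quality (own payoff 118 − 6.8×30 = -86): to a=0 gives 37 → profitable ✗; to a=4 gives 72 − 6.8×4 = 44.8 → profitable ✗.
3 of the 6 constraints hold; not an equilibrium.

3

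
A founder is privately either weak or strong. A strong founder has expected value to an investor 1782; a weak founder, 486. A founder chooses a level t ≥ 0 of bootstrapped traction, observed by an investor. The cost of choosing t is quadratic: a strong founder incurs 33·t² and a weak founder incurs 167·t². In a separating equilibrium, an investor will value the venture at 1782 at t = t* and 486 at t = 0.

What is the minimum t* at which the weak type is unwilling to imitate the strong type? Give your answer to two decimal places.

2.79

The weak type at t = 0 receives 486; imitating at t* yields 1782 − 167·t*².
Indifference: 486 = 1782 − 167·t*², so t*² = (1782 − 486) / 167 ≈ 7.7605.
t* = √7.7605 ≈ 2.79.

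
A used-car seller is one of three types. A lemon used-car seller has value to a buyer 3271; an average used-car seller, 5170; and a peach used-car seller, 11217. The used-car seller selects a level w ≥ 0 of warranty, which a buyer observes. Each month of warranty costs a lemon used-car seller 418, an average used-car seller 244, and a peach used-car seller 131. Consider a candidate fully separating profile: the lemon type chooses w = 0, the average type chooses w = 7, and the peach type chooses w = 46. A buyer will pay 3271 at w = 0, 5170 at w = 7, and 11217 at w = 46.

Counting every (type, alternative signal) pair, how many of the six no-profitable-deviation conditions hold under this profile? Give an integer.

6

Average (own payoff 5170 − 244×7 = 3462): to w=0 gives 3271 → no gain ✓; to w=46 gives 11217 − 244×46 = -7 → no gain ✓.
Lemon (own payoff 3271): to w=7 gives 5170 − 418×7 = 2244 → no gain ✓; to w=46 gives 11217 − 418×46 = -8011 → no gain ✓.
Peach (own payoff 11217 − 131×46 = 5191): to w=0 gives 3271 → no gain ✓; to w=7 gives 5170 − 131×7 = 4253 → no gain ✓.
6 of the 6 constraints hold; this profile is a separating equilibrium.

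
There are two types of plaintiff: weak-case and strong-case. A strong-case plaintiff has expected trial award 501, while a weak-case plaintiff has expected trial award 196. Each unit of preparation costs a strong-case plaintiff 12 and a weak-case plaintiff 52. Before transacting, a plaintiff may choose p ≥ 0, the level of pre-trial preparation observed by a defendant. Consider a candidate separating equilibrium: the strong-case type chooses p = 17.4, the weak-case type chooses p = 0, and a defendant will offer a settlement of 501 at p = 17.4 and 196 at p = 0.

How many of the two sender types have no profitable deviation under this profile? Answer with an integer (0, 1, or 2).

Strong-case type: signal → 501 − 12 × 17.4 = 292.2; deviate to 0 → 196. IC holds (292.2 ≥ 196).
Weak-case type: stay at 0 → 196; mimic → 501 − 52 × 17.4 = -403.8. IC holds (196 ≥ -403.8).
2 of 2 constraints hold, so this is a separating equilibrium.

2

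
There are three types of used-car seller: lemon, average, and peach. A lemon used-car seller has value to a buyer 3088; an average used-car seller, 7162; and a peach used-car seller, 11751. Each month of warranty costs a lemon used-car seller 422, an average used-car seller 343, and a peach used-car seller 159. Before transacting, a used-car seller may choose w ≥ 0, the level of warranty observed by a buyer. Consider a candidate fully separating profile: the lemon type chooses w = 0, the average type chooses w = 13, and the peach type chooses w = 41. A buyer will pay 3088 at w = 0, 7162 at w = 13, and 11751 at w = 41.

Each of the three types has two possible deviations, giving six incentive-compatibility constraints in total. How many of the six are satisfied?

5

Lemon (own payoff 3088): to w=13 gives 7162 − 422×13 = 1676 → no gain ✓; to w=41 gives 11751 − 422×41 = -5551 → no gain ✓.
Peach (own payoff 11751 − 159×41 = 5232): to w=0 gives 3088 → no gain ✓; to w=13 gives 7162 − 159×13 = 5095 → no gain ✓.
Average (own payoff 7162 − 343×13 = 2703): to w=0 gives 3088 → profitable ✗; to w=41 gives 11751 − 343×41 = -2312 → no gain ✓.
5 of the 6 constraints hold; not an equilibrium.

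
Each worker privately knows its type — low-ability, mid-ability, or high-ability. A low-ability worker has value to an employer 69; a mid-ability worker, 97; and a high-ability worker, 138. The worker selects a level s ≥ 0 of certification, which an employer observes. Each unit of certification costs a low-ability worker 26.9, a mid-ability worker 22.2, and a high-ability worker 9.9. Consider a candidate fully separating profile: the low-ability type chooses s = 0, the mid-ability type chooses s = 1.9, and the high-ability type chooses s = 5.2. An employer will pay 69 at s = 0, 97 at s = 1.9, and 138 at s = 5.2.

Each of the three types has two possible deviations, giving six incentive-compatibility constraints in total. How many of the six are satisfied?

Low-ability (own payoff 69): to s=1.9 gives 97 − 26.9×1.9 = 45.89 → no gain ✓; to s=5.2 gives 138 − 26.9×5.2 = -1.88 → no gain ✓.
High-ability (own payoff 138 − 9.9×5.2 = 86.52): to s=0 gives 69 → no gain ✓; to s=1.9 gives 97 − 9.9×1.9 = 78.19 → no gain ✓.
Mid-ability (own payoff 97 − 22.2×1.9 = 54.82): to s=0 gives 69 → profitable ✗; to s=5.2 gives 138 − 22.2×5.2 = 22.56 → no gain ✓.
5 of the 6 constraints hold; not an equilibrium.

5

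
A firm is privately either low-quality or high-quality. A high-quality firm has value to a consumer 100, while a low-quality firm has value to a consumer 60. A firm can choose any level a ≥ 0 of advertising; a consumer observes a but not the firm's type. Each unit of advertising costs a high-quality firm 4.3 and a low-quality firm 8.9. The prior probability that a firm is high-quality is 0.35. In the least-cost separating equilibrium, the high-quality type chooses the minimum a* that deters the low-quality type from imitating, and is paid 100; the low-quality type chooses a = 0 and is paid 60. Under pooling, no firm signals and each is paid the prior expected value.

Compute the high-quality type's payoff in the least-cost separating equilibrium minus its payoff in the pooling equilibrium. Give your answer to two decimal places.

Least-cost separating signal: a* solves 60 = 100 − 8.9·a*, so a* = (100 − 60)/8.9 ≈ 4.4944.
High-quality type's separating payoff: 100 − 4.3 × a* = 100 − 4.3 × (100 − 60)/8.9 = 100 − 172/8.9 ≈ 80.6742.
Pooling payoff: 0.35 × 100 + 0.65 × 60 = 74.
Difference: 80.6742 − 74 = 6.6742, i.e. 6.67 to two decimal places.
The high-quality type prefers to separate.

6.67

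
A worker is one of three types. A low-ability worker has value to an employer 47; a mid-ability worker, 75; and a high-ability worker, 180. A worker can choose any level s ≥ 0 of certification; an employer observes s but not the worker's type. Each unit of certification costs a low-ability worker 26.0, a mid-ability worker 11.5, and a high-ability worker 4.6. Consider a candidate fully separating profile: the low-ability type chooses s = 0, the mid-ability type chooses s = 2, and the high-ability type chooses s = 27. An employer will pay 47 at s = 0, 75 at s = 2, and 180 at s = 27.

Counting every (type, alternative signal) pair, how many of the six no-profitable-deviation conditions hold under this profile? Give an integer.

Mid-ability (own payoff 75 − 11.5×2 = 52): to s=0 gives 47 → no gain ✓; to s=27 gives 180 − 11.5×27 = -130.5 → no gain ✓.
High-ability (own payoff 180 − 4.6×27 = 55.8): to s=0 gives 47 → no gain ✓; to s=2 gives 75 − 4.6×2 = 65.8 → profitable ✗.
Low-ability (own payoff 47): to s=2 gives 75 − 26.0×2 = 23 → no gain ✓; to s=27 gives 180 − 26.0×27 = -522 → no gain ✓.
5 of the 6 constraints hold; not an equilibrium.

5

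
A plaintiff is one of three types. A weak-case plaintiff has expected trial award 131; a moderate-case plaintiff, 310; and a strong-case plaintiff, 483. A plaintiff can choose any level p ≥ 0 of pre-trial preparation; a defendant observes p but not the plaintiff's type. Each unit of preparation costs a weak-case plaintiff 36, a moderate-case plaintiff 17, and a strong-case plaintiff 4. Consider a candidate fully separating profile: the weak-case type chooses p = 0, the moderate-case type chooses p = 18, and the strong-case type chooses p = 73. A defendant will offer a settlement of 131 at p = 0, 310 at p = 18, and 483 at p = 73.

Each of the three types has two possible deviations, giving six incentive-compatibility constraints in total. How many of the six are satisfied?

Strong-case (own payoff 483 − 4×73 = 191): to p=0 gives 131 → no gain ✓; to p=18 gives 310 − 4×18 = 238 → profitable ✗.
Moderate-case (own payoff 310 − 17×18 = 4): to p=0 gives 131 → profitable ✗; to p=73 gives 483 − 17×73 = -758 → no gain ✓.
Weak-case (own payoff 131): to p=18 gives 310 − 36×18 = -338 → no gain ✓; to p=73 gives 483 − 36×73 = -2145 → no gain ✓.
4 of the 6 constraints hold; not an equilibrium.

4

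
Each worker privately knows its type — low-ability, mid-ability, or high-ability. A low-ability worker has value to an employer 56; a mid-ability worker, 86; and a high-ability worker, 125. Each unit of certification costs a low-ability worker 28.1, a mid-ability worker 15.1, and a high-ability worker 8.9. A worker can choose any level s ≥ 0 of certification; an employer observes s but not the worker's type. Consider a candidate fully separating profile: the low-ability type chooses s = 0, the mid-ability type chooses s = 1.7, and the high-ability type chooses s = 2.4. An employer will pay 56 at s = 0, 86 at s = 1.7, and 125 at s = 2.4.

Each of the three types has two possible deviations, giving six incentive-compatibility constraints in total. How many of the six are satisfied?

Mid-ability (own payoff 86 − 15.1×1.7 = 60.33): to s=0 gives 56 → no gain ✓; to s=2.4 gives 125 − 15.1×2.4 = 88.76 → profitable ✗.
Low-ability (own payoff 56): to s=1.7 gives 86 − 28.1×1.7 = 38.23 → no gain ✓; to s=2.4 gives 125 − 28.1×2.4 = 57.56 → profitable ✗.
High-ability (own payoff 125 − 8.9×2.4 = 103.64): to s=0 gives 56 → no gain ✓; to s=1.7 gives 86 − 8.9×1.7 = 70.87 → no gain ✓.
4 of the 6 constraints hold; not an equilibrium.

4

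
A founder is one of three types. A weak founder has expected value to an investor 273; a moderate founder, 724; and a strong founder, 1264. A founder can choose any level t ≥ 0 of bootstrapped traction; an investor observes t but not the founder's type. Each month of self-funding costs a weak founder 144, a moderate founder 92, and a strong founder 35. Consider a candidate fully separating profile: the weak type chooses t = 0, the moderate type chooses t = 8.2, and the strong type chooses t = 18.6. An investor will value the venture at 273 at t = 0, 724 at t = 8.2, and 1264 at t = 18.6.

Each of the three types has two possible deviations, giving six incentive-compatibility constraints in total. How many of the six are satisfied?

5

Strong (own payoff 1264 − 35×18.6 = 613): to t=0 gives 273 → no gain ✓; to t=8.2 gives 724 − 35×8.2 = 437 → no gain ✓.
Moderate (own payoff 724 − 92×8.2 = -30.4): to t=0 gives 273 → profitable ✗; to t=18.6 gives 1264 − 92×18.6 = -447.2 → no gain ✓.
Weak (own payoff 273): to t=8.2 gives 724 − 144×8.2 = -456.8 → no gain ✓; to t=18.6 gives 1264 − 144×18.6 = -1414.4 → no gain ✓.
5 of the 6 constraints hold; not an equilibrium.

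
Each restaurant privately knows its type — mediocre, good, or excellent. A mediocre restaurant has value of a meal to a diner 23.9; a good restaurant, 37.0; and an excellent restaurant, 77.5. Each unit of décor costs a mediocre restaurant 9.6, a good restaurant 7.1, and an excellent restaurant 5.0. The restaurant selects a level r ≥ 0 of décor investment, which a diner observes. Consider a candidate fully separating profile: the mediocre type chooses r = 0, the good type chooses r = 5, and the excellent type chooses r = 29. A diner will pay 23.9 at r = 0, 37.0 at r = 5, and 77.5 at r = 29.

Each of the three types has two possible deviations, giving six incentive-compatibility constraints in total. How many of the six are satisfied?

3

Excellent (own payoff 77.5 − 5.0×29 = -67.5): to r=0 gives 23.9 → profitable ✗; to r=5 gives 37.0 − 5.0×5 = 12 → profitable ✗.
Mediocre (own payoff 23.9): to r=5 gives 37.0 − 9.6×5 = -11 → no gain ✓; to r=29 gives 77.5 − 9.6×29 = -200.9 → no gain ✓.
Good (own payoff 37.0 − 7.1×5 = 1.5): to r=0 gives 23.9 → profitable ✗; to r=29 gives 77.5 − 7.1×29 = -128.4 → no gain ✓.
3 of the 6 constraints hold; not an equilibrium.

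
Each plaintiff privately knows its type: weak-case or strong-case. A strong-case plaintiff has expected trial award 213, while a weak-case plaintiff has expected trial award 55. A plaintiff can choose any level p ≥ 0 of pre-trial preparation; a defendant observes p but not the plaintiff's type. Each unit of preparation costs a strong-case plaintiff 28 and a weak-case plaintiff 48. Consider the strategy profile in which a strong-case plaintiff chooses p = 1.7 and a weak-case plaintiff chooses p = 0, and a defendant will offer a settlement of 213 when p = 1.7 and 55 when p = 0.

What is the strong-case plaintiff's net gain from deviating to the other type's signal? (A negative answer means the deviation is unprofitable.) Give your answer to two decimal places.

Playing p = 1.7 the strong-case plaintiff receives 213 − 28 × 1.7 = 165.4.
Deviating to p = 0 yields 55 instead.
Gain from deviating: 55 − 165.4 = -110.40.
The gain is negative, so the strong-case type's incentive-compatibility constraint is satisfied.

-110.40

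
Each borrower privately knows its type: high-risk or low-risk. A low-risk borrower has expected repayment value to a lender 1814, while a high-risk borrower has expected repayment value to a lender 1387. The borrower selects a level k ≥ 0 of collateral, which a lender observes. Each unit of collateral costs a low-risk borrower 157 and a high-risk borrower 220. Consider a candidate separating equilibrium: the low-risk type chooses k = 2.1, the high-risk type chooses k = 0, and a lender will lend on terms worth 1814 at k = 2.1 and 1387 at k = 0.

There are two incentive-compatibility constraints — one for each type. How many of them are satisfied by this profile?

High-risk type: stay at 0 → 1387; mimic → 1814 − 220 × 2.1 = 1352. IC holds (1387 ≥ 1352).
Low-risk type: signal → 1814 − 157 × 2.1 = 1484.3; deviate to 0 → 1387. IC holds (1484.3 ≥ 1387).
2 of 2 constraints hold, so this is a separating equilibrium.

2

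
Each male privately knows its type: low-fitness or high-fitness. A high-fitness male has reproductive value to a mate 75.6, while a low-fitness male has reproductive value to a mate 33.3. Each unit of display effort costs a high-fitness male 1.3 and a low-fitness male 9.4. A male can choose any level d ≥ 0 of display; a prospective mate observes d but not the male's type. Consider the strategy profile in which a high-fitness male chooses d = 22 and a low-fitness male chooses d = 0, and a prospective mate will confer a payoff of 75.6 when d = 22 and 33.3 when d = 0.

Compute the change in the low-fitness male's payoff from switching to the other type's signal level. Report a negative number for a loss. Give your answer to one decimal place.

Playing d = 0 the low-fitness male receives 33.3.
Deviating to d = 22 brings payment 75.6 at cost 9.4 × 22 = 206.8, netting -131.2.
Gain from deviating: -131.2 − 33.3 = -164.5.
The gain is negative, so the low-fitness type's incentive-compatibility constraint is satisfied.

-164.5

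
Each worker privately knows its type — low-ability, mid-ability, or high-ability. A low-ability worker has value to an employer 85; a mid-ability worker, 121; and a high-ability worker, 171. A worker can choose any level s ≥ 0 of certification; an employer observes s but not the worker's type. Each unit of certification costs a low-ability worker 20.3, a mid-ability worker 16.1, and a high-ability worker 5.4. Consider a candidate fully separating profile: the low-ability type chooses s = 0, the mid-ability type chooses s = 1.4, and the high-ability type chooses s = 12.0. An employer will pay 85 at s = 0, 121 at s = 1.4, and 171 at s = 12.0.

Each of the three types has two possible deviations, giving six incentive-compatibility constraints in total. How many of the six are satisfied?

High-ability (own payoff 171 − 5.4×12.0 = 106.2): to s=0 gives 85 → no gain ✓; to s=1.4 gives 121 − 5.4×1.4 = 113.44 → profitable ✗.
Mid-ability (own payoff 121 − 16.1×1.4 = 98.46): to s=0 gives 85 → no gain ✓; to s=12.0 gives 171 − 16.1×12.0 = -22.2 → no gain ✓.
Low-ability (own payoff 85): to s=1.4 gives 121 − 20.3×1.4 = 92.58 → profitable ✗; to s=12.0 gives 171 − 20.3×12.0 = -72.6 → no gain ✓.
4 of the 6 constraints hold; not an equilibrium.

4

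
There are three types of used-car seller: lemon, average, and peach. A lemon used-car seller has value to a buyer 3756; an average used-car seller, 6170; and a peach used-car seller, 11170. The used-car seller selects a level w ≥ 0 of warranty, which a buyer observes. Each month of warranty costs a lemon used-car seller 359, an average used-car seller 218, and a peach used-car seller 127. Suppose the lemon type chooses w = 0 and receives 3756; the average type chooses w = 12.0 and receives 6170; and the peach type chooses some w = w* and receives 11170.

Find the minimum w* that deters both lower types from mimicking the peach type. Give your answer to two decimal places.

34.94

Lemon type (on-path payoff 3756) won't mimic when 3756 ≥ 11170 − 359·w*, i.e. w* ≥ 20.65.
Average type (on-path payoff 6170 − 218×12.0 = 3554) won't mimic when 3554 ≥ 11170 − 218·w*, i.e. w* ≥ 34.94.
Both must hold, so w* = max(20.65, 34.94) = 34.94. The average type's constraint binds.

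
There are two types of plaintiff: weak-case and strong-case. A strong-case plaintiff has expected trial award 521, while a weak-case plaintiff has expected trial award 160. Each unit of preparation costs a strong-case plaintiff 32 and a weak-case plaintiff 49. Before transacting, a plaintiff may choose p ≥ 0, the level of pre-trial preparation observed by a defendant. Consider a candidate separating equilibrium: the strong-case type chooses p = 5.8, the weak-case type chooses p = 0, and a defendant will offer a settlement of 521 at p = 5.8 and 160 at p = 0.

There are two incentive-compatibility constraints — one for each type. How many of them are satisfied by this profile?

1

Weak-case type: stay at 0 → 160; mimic → 521 − 49 × 5.8 = 236.8. IC fails (160 < 236.8).
Strong-case type: signal → 521 − 32 × 5.8 = 335.4; deviate to 0 → 160. IC holds (335.4 ≥ 160).
1 of 2 constraints hold, so this profile is not an equilibrium.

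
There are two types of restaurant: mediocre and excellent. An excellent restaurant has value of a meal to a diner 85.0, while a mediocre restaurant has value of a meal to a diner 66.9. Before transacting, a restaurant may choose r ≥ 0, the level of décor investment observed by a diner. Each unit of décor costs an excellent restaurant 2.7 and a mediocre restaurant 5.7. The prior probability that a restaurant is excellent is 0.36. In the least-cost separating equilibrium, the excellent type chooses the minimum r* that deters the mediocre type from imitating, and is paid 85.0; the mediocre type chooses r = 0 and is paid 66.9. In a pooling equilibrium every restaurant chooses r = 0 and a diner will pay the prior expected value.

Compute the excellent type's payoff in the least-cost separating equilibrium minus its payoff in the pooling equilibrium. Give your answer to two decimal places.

3.01

Least-cost separating signal: r* solves 66.9 = 85.0 − 5.7·r*, so r* = (85.0 − 66.9)/5.7 ≈ 3.1754.
Excellent type's separating payoff: 85.0 − 2.7 × r* = 85.0 − 2.7 × (85.0 − 66.9)/5.7 = 85.0 − 48.87/5.7 ≈ 76.4263.
Pooling payoff: 0.36 × 85.0 + 0.64 × 66.9 = 73.416.
Difference: 76.4263 − 73.416 = 3.0103, i.e. 3.01 to two decimal places.
The excellent type prefers to separate.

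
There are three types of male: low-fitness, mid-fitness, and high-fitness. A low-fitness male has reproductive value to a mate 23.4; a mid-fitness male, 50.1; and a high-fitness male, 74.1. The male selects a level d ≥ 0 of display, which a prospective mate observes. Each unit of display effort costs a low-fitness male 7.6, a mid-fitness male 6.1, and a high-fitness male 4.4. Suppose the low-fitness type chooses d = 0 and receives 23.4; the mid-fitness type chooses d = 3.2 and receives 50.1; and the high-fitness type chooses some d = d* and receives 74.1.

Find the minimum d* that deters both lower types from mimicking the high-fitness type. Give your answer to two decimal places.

Low-fitness type (on-path payoff 23.4) won't mimic when 23.4 ≥ 74.1 − 7.6·d*, i.e. d* ≥ 6.67.
Mid-fitness type (on-path payoff 50.1 − 6.1×3.2 = 30.58) won't mimic when 30.58 ≥ 74.1 − 6.1·d*, i.e. d* ≥ 7.13.
Both must hold, so d* = max(6.67, 7.13) = 7.13. The mid-fitness type's constraint binds.

7.13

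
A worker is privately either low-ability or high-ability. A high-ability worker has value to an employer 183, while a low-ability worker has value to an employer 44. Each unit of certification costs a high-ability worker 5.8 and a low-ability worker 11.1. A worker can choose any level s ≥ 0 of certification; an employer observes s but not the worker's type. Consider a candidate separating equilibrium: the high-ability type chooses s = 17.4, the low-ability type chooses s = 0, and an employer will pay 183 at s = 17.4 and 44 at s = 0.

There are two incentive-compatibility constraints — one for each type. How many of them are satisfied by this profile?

2

Low-ability type: stay at 0 → 44; mimic → 183 − 11.1 × 17.4 = -10.14. IC holds (44 ≥ -10.14).
High-ability type: signal → 183 − 5.8 × 17.4 = 82.08; deviate to 0 → 44. IC holds (82.08 ≥ 44).
2 of 2 constraints hold, so this is a separating equilibrium.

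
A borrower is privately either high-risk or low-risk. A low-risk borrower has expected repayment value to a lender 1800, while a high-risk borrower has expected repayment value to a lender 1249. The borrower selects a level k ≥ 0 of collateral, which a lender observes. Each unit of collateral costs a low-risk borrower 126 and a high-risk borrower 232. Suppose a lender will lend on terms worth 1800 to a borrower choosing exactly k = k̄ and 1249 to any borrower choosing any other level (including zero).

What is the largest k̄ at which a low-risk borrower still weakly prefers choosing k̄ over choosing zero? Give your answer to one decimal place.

Choosing k̄ yields the low-risk type 1800 − 126·k̄; choosing zero yields 1249.
The low-risk type is indifferent at 1800 − 126·k̄ = 1249, i.e. k̄ = (1800 − 1249) / 126 ≈ 4.4.
For any k̄ above 4.4 the low-risk type would rather pool at zero, so separation collapses.

4.4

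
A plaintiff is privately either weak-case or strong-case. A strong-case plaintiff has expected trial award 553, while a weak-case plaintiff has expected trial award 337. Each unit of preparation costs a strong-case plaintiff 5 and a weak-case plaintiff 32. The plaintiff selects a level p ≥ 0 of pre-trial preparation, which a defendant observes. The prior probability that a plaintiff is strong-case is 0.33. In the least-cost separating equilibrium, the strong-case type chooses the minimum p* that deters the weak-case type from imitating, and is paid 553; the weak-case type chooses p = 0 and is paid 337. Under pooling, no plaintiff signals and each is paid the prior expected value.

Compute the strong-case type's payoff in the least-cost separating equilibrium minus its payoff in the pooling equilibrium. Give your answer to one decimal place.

111.0

Least-cost separating signal: p* solves 337 = 553 − 32·p*, so p* = (553 − 337)/32 = 6.75.
Strong-case type's separating payoff: 553 − 5 × p* = 553 − 5 × (553 − 337)/32 = 553 − 1080/32 = 519.25.
Pooling payoff: 0.33 × 553 + 0.67 × 337 = 408.28.
Difference: 519.25 − 408.28 = 110.97, i.e. 111.0 to one decimal place.
The strong-case type prefers to separate.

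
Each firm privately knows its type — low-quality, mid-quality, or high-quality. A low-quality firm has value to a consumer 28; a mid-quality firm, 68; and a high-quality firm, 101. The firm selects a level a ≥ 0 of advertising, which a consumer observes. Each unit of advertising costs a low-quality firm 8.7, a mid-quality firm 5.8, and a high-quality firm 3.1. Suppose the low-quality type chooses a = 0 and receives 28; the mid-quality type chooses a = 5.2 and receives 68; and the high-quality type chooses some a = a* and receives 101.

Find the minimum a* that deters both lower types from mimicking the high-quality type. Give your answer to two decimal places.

Mid-quality type (on-path payoff 68 − 5.8×5.2 = 37.84) won't mimic when 37.84 ≥ 101 − 5.8·a*, i.e. a* ≥ 10.89.
Low-quality type (on-path payoff 28) won't mimic when 28 ≥ 101 − 8.7·a*, i.e. a* ≥ 8.39.
Both must hold, so a* = max(8.39, 10.89) = 10.89. The mid-quality type's constraint binds.

10.89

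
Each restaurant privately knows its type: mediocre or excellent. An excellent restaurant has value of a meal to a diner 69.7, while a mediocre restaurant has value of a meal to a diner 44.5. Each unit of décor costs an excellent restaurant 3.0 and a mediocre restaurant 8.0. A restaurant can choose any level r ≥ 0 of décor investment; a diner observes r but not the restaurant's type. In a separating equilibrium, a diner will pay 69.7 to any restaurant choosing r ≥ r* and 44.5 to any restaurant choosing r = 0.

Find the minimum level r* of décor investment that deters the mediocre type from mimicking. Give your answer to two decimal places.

A mediocre restaurant choosing r = 0 receives 44.5.
Imitating at r* instead would pay 69.7 at cost 8.0·r*, netting 69.7 − 8.0·r*.
Indifference: 44.5 = 69.7 − 8.0·r*, so r* = (69.7 − 44.5) / 8.0 = 3.15.
This is the mediocre type's binding incentive-compatibility constraint; any r ≥ 3.15 sustains separation on that side.

3.15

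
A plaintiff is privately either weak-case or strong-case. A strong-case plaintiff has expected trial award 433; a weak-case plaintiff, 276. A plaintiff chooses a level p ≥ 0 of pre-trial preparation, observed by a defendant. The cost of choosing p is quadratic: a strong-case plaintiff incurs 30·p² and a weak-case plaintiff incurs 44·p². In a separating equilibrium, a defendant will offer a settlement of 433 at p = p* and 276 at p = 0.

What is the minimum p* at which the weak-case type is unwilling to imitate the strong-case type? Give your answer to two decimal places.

1.89

The weak-case type at p = 0 receives 276; imitating at p* yields 433 − 44·p*².
Indifference: 276 = 433 − 44·p*², so p*² = (433 − 276) / 44 ≈ 3.5682.
p* = √3.5682 ≈ 1.89.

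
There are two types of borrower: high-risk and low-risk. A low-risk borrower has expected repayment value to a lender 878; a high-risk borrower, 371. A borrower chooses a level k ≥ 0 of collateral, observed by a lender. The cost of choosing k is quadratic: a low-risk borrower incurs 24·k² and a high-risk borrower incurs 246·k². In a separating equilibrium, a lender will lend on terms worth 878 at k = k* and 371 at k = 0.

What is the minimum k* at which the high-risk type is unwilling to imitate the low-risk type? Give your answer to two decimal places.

1.44

The high-risk type at k = 0 receives 371; imitating at k* yields 878 − 246·k*².
Indifference: 371 = 878 − 246·k*², so k*² = (878 − 371) / 246 ≈ 2.0610.
k* = √2.0610 ≈ 1.44.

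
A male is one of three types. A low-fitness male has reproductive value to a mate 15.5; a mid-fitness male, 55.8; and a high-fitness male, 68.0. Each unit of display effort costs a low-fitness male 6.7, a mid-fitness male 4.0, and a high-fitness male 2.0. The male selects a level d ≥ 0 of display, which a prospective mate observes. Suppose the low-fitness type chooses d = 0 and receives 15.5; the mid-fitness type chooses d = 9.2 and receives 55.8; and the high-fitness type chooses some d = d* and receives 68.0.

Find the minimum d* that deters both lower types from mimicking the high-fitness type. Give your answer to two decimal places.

Mid-fitness type (on-path payoff 55.8 − 4.0×9.2 = 19) won't mimic when 19 ≥ 68.0 − 4.0·d*, i.e. d* ≥ 12.25.
Low-fitness type (on-path payoff 15.5) won't mimic when 15.5 ≥ 68.0 − 6.7·d*, i.e. d* ≥ 7.84.
Both must hold, so d* = max(7.84, 12.25) = 12.25. The mid-fitness type's constraint binds.

12.25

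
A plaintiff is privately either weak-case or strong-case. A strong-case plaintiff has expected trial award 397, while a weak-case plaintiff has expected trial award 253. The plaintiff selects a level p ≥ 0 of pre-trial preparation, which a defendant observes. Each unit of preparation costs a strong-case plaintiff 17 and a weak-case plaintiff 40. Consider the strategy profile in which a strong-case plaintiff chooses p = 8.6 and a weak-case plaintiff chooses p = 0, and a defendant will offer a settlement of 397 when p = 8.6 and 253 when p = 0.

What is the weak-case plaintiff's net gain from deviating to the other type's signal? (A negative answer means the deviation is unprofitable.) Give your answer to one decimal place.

-200.0

Playing p = 0 the weak-case plaintiff receives 253.
Deviating to p = 8.6 brings payment 397 at cost 40 × 8.6 = 344, netting 53.
Gain from deviating: 53 − 253 = -200.0.
The gain is negative, so the weak-case type's incentive-compatibility constraint is satisfied.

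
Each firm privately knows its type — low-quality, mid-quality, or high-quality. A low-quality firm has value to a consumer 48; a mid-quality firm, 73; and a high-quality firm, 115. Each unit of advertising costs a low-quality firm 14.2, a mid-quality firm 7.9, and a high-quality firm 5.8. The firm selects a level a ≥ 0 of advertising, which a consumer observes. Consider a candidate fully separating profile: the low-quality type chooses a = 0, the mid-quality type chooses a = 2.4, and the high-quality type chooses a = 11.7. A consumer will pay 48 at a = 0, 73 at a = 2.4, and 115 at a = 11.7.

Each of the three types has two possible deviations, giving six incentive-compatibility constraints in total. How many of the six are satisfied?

4

Low-quality (own payoff 48): to a=2.4 gives 73 − 14.2×2.4 = 38.92 → no gain ✓; to a=11.7 gives 115 − 14.2×11.7 = -51.14 → no gain ✓.
Mid-quality (own payoff 73 − 7.9×2.4 = 54.04): to a=0 gives 48 → no gain ✓; to a=11.7 gives 115 − 7.9×11.7 = 22.57 → no gain ✓.
High-quality (own payoff 115 − 5.8×11.7 = 47.14): to a=0 gives 48 → profitable ✗; to a=2.4 gives 73 − 5.8×2.4 = 59.08 → profitable ✗.
4 of the 6 constraints hold; not an equilibrium.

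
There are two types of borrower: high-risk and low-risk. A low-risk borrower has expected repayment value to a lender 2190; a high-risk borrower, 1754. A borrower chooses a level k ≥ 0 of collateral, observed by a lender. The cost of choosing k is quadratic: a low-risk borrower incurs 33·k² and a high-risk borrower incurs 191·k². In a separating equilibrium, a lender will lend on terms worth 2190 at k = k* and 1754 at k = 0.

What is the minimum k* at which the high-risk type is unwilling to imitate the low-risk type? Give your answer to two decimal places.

The high-risk type at k = 0 receives 1754; imitating at k* yields 2190 − 191·k*².
Indifference: 1754 = 2190 − 191·k*², so k*² = (2190 − 1754) / 191 ≈ 2.2827.
k* = √2.2827 ≈ 1.51.

1.51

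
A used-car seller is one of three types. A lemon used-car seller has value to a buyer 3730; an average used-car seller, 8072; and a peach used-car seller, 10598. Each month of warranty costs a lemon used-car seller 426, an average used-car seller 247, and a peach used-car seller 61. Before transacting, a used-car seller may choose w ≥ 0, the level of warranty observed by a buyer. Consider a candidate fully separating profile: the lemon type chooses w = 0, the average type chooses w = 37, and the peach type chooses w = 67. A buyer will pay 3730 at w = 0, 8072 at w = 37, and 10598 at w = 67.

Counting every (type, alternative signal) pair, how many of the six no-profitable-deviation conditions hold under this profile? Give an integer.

5

Average (own payoff 8072 − 247×37 = -1067): to w=0 gives 3730 → profitable ✗; to w=67 gives 10598 − 247×67 = -5951 → no gain ✓.
Peach (own payoff 10598 − 61×67 = 6511): to w=0 gives 3730 → no gain ✓; to w=37 gives 8072 − 61×37 = 5815 → no gain ✓.
Lemon (own payoff 3730): to w=37 gives 8072 − 426×37 = -7690 → no gain ✓; to w=67 gives 10598 − 426×67 = -17944 → no gain ✓.
5 of the 6 constraints hold; not an equilibrium.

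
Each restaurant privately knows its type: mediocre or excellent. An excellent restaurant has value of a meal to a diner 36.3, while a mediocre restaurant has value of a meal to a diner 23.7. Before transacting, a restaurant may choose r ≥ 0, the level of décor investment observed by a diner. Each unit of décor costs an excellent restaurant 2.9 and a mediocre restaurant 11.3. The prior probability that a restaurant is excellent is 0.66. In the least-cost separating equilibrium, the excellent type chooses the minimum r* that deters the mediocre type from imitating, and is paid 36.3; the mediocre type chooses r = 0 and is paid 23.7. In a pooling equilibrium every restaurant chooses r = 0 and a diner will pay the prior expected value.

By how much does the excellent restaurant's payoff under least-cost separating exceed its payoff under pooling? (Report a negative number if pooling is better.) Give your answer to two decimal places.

Least-cost separating signal: r* solves 23.7 = 36.3 − 11.3·r*, so r* = (36.3 − 23.7)/11.3 ≈ 1.1150.
Excellent type's separating payoff: 36.3 − 2.9 × r* = 36.3 − 2.9 × (36.3 − 23.7)/11.3 = 36.3 − 36.54/11.3 ≈ 33.0664.
Pooling payoff: 0.66 × 36.3 + 0.34 × 23.7 = 32.016.
Difference: 33.0664 − 32.016 = 1.0504, i.e. 1.05 to two decimal places.
The excellent type prefers to separate.

1.05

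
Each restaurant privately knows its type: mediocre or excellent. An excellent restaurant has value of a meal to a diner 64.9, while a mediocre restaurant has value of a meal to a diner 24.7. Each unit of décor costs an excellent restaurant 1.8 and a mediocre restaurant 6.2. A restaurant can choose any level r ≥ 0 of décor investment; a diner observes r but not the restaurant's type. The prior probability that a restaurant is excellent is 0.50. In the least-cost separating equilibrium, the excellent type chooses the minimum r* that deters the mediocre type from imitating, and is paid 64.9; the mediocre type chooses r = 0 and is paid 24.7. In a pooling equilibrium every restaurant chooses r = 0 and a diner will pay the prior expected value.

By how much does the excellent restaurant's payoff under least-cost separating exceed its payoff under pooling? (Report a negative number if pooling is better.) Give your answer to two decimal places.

8.43

Least-cost separating signal: r* solves 24.7 = 64.9 − 6.2·r*, so r* = (64.9 − 24.7)/6.2 ≈ 6.4839.
Excellent type's separating payoff: 64.9 − 1.8 × r* = 64.9 − 1.8 × (64.9 − 24.7)/6.2 = 64.9 − 72.36/6.2 ≈ 53.2290.
Pooling payoff: 0.50 × 64.9 + 0.50 × 24.7 = 44.8.
Difference: 53.2290 − 44.8 = 8.429, i.e. 8.43 to two decimal places.
The excellent type prefers to separate.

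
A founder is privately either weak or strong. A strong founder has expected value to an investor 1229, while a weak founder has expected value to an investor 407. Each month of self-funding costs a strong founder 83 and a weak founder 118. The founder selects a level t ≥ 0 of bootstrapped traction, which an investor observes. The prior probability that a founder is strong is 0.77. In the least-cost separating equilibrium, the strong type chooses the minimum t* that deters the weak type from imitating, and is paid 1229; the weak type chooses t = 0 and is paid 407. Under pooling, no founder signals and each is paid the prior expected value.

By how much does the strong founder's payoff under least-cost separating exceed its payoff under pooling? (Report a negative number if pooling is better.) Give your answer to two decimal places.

Least-cost separating signal: t* solves 407 = 1229 − 118·t*, so t* = (1229 − 407)/118 ≈ 6.9661.
Strong type's separating payoff: 1229 − 83 × t* = 1229 − 83 × (1229 − 407)/118 = 1229 − 68226/118 ≈ 650.8136.
Pooling payoff: 0.77 × 1229 + 0.23 × 407 = 1039.94.
Difference: 650.8136 − 1039.94 = -389.1264, i.e. -389.13 to two decimal places.
The strong type would prefer the pooling outcome.

-389.13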